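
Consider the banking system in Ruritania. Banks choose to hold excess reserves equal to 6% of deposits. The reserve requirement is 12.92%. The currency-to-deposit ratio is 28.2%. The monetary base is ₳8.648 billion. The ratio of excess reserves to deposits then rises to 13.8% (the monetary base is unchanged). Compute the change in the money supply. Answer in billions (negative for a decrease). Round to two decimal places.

Initially m₁ = (1 + 0.282) / (0.1292 + 0.06 + 0.282) ≈ 2.7207, so M₁ = 2.7207 × 8.648 ≈ 23.5286 billion.
After the change m₂ = (1 + 0.282) / (0.1292 + 0.138 + 0.282) ≈ 2.3343, so M₂ = 2.3343 × 8.648 ≈ 20.187 billion.
ΔM = M₂ − M₁ = 20.187 − 23.5286 = -3.3416 billion.

-3.34 billion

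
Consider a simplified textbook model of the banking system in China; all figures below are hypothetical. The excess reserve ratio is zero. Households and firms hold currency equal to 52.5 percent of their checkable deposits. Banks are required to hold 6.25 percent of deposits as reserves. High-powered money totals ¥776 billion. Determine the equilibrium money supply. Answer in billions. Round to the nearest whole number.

¥2014 billion

The money multiplier is m = (1 + c) / (rr + c) = (1 + 0.525) / (0.0625 + 0.525) ≈ 2.5957.
So M = m × MB = 2.5957 × 776 = 2014.2632 billion.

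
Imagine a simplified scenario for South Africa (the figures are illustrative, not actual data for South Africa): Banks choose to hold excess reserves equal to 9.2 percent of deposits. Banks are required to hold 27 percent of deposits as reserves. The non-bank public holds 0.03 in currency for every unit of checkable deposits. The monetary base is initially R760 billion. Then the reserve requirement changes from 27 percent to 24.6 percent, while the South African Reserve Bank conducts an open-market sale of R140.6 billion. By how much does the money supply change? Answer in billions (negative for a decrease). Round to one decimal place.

-263.3 billion

Before: m₁ = (1 + 0.03) / (0.27 + 0.092 + 0.03) ≈ 2.62755, MB₁ = 760, so M₁ = 2.62755 × 760 = 1996.938 billion.
After: m₂ = (1 + 0.03) / (0.246 + 0.092 + 0.03) ≈ 2.79891, MB₂ = 760 − 140.6 = 619.4, so M₂ = 2.79891 × 619.4 ≈ 1733.6449 billion.
ΔM = M₂ − M₁ = 1733.6449 − 1996.938 = -263.2931 billion.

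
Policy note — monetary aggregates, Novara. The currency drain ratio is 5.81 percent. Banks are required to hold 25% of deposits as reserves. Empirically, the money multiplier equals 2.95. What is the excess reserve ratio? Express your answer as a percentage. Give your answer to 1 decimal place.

Using m = 2.95. Since m = (1 + c)/(c + rr + e), the denominator satisfies c + rr + e = (1 + c)/m = (1 + 0.0581) / 2.95 ≈ 0.358678.
With c = 0.0581 and rr = 0.25, the excess reserve ratio is 0.358678 − 0.0581 − 0.25 = 0.050578.

5.1%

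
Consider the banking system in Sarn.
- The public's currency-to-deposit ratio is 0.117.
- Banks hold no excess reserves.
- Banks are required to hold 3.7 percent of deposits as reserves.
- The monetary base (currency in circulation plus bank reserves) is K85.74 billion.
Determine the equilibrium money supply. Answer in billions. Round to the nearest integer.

The money multiplier is m = (1 + c) / (rr + c) = (1 + 0.117) / (0.037 + 0.117) ≈ 7.2532.
So M = m × MB = 7.2532 × 85.74 ≈ 621.8894 billion.

K622 billion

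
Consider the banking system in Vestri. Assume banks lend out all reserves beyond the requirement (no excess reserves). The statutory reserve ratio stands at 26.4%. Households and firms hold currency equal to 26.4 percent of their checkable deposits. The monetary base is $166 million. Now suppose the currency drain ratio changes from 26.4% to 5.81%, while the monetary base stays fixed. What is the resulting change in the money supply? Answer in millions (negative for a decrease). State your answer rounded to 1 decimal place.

$147.9 million

Initially m₁ = (1 + 0.264) / (0.264 + 0.264) ≈ 2.39394, so M₁ = 2.39394 × 166 ≈ 397.394 million.
After the change m₂ = (1 + 0.0581) / (0.264 + 0.0581) ≈ 3.28500, so M₂ = 3.28500 × 166 = 545.31 million.
ΔM = M₂ − M₁ = 545.31 − 397.394 = 147.916 million.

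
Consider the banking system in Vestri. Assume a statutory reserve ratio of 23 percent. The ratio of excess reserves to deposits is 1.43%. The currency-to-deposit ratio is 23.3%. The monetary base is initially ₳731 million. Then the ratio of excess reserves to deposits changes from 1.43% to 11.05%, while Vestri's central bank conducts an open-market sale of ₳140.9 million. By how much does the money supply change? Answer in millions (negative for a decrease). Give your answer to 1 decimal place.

-619.7 million

Before: m₁ = (1 + 0.233) / (0.23 + 0.0143 + 0.233) ≈ 2.58328, MB₁ = 731, so M₁ = 2.58328 × 731 ≈ 1888.3777 million.
After: m₂ = (1 + 0.233) / (0.23 + 0.1105 + 0.233) ≈ 2.14996, MB₂ = 731 − 140.9 = 590.1, so M₂ = 2.14996 × 590.1 ≈ 1268.6914 million.
ΔM = M₂ − M₁ = 1268.6914 − 1888.3777 = -619.6863 million.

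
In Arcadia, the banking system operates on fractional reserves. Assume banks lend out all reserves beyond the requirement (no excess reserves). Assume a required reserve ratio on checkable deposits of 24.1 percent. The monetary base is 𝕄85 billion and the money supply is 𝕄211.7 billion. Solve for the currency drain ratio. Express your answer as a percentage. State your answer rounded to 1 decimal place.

Using m = M/MB = 211.7/85 ≈ 2.490588. From m = (1 + c)/(c + rr + e), rearranging gives 1 + c = m·(c + rr + e), so c·(1 − m) = m·(rr + e) − 1.
Hence c = [m·(rr + e) − 1]/(1 − m) = [2.490588 × (0.241 + 0) − 1] / (1 − 2.490588) ≈ 0.268195.

26.8%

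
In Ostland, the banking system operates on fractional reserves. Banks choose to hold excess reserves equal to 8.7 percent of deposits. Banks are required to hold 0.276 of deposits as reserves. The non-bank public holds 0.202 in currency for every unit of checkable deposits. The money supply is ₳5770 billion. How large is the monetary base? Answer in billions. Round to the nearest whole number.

The money multiplier is m = (1 + c) / (rr + e + c) = (1 + 0.202) / (0.276 + 0.087 + 0.202) ≈ 2.12743.
MB = M / m = 5770 / 2.12743 ≈ 2712.1926 billion.

₳2712 billion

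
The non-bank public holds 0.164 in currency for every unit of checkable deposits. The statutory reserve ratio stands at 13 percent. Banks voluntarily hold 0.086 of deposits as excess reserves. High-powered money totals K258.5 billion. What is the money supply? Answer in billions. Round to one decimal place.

The money multiplier is m = (1 + c) / (rr + e + c) = (1 + 0.164) / (0.13 + 0.086 + 0.164) ≈ 3.06316.
So M = m × MB = 3.06316 × 258.5 ≈ 791.8269 billion.

K791.8 billion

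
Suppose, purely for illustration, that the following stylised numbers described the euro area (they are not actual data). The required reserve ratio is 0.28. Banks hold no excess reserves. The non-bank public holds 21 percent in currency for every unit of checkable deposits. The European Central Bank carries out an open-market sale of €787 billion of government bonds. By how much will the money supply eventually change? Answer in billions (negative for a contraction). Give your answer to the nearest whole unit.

-1943 billion

The money multiplier is m = (1 + c) / (rr + c) = (1 + 0.21) / (0.28 + 0.21) ≈ 2.4694.
The sale removes 787 billion of base, so ΔM = m × ΔMB = 2.4694 × (−787) = -1943.4178 billion.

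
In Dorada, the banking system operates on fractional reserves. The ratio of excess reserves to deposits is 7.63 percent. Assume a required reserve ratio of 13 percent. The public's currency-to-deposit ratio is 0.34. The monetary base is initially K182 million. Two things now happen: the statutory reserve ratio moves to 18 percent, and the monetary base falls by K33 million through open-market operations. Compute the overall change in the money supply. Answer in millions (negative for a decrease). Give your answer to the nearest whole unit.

-112 million

Before: m₁ = (1 + 0.34) / (0.13 + 0.0763 + 0.34) ≈ 2.4529, MB₁ = 182, so M₁ = 2.4529 × 182 = 446.4278 million.
After: m₂ = (1 + 0.34) / (0.18 + 0.0763 + 0.34) ≈ 2.2472, MB₂ = 182 − 33 = 149, so M₂ = 2.2472 × 149 = 334.8328 million.
ΔM = M₂ − M₁ = 334.8328 − 446.4278 = -111.595 million.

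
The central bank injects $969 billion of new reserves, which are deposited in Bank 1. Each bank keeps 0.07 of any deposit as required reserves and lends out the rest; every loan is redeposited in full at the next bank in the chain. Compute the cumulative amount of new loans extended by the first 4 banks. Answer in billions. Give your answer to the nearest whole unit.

$3244 billion

Bank i lends (1 − rr)^i of the original deposit: Bank 1 lends 969·0.9300 = 901.1700, Bank 2 lends 969·0.9300² = 838.0881, and so on.
Summing a geometric series: total = 969·[0.9300·(1 − 0.9300^4) / (1 − 0.9300)] ≈ 3243.5424 billion.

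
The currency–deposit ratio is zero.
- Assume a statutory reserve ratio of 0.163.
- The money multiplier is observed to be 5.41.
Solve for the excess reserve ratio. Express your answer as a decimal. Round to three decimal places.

Using m = 5.41. Since m = (1 + c)/(c + rr + e), the denominator satisfies c + rr + e = (1 + c)/m = (1 + 0) / 5.41 ≈ 0.184843.
With c = 0 and rr = 0.163, the excess reserve ratio is 0.184843 − 0 − 0.163 = 0.021843.

0.022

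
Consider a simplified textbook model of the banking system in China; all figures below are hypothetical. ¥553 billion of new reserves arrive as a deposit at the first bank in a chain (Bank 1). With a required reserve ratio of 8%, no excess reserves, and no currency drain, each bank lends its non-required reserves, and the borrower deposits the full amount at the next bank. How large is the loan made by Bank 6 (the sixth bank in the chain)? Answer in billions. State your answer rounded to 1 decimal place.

Each bank lends a fraction (1 − rr) = 0.9200 of the deposit it receives, so Bank 6 receives 553·0.9200^5 and lends 553·0.9200^6 ≈ 335.3143 billion.

¥335.3 billion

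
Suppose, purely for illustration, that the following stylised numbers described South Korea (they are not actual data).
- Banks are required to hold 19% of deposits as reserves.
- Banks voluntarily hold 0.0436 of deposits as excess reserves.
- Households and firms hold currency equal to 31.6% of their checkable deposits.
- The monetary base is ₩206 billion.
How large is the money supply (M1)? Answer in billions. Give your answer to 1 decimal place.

₩493.3 billion

The money multiplier is m = (1 + c) / (rr + e + c) = (1 + 0.316) / (0.19 + 0.0436 + 0.316) ≈ 2.39447.
So M = m × MB = 2.39447 × 206 ≈ 493.2608 billion.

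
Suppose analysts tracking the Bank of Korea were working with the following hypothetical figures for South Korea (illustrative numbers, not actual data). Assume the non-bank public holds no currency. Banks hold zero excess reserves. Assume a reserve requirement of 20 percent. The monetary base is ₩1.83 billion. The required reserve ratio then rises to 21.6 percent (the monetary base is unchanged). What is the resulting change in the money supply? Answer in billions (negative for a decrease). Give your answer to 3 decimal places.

Initially m₁ = 1 / (0.2) = 5, so M₁ = 5 × 1.83 = 9.15 billion.
After the change m₂ = 1 / (0.216) ≈ 4.62963, so M₂ = 4.62963 × 1.83 ≈ 8.4722 billion.
ΔM = M₂ − M₁ = 8.4722 − 9.15 = -0.6778 billion.

-0.678 billion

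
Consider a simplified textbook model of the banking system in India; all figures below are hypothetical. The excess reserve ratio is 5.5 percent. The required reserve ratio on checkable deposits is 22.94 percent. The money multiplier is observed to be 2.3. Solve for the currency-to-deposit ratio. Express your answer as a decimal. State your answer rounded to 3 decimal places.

Using m = 2.3. From m = (1 + c)/(c + rr + e), rearranging gives 1 + c = m·(c + rr + e), so c·(1 − m) = m·(rr + e) − 1.
Hence c = [m·(rr + e) − 1]/(1 − m) = [2.3 × (0.2294 + 0.055) − 1] / (1 − 2.3) ≈ 0.266062.

0.266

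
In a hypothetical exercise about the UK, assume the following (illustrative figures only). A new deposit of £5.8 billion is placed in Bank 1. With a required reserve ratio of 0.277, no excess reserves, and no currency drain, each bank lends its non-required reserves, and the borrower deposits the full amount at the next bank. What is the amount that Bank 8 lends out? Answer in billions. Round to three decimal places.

Each bank lends a fraction (1 − rr) = 0.7230 of the deposit it receives, so Bank 8 receives 5.8·0.7230^7 and lends 5.8·0.7230^8 ≈ 0.4330 billion.

£0.433 billion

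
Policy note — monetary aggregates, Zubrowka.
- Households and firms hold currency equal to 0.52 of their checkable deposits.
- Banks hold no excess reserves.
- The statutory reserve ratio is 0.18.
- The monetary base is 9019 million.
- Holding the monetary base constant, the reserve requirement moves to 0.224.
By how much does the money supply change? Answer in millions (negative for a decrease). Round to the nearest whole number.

-1158 million

Initially m₁ = (1 + 0.52) / (0.18 + 0.52) ≈ 2.17143, so M₁ = 2.17143 × 9019 ≈ 19584.1272 million.
After the change m₂ = (1 + 0.52) / (0.224 + 0.52) ≈ 2.04301, so M₂ = 2.04301 × 9019 ≈ 18425.9072 million.
ΔM = M₂ − M₁ = 18425.9072 − 19584.1272 = -1158.22 million.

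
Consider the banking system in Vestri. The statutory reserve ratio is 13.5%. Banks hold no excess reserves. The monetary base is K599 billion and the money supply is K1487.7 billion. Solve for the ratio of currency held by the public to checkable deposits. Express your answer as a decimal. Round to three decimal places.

0.448

Using m = M/MB = 1487.7/599 ≈ 2.483639. From m = (1 + c)/(c + rr + e), rearranging gives 1 + c = m·(c + rr + e), so c·(1 − m) = m·(rr + e) − 1.
Hence c = [m·(rr + e) − 1]/(1 − m) = [2.483639 × (0.135 + 0) − 1] / (1 − 2.483639) ≈ 0.448026.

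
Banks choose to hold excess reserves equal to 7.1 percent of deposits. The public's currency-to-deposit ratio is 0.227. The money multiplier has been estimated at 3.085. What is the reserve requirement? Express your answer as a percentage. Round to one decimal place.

Using m = 3.085. Since m = (1 + c)/(c + rr + e), the denominator satisfies c + rr + e = (1 + c)/m = (1 + 0.227) / 3.085 ≈ 0.397731.
With c = 0.227 and e = 0.071, the reserve requirement is 0.397731 − 0.227 − 0.071 = 0.099731.

10.0%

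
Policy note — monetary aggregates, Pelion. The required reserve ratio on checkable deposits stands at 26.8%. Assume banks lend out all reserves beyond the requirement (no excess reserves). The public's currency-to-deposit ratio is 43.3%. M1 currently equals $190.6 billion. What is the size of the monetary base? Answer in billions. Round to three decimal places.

The money multiplier is m = (1 + c) / (rr + c) = (1 + 0.433) / (0.268 + 0.433) ≈ 2.0442225.
MB = M / m = 190.6 / 2.0442225 ≈ 93.2384 billion.

$93.238 billion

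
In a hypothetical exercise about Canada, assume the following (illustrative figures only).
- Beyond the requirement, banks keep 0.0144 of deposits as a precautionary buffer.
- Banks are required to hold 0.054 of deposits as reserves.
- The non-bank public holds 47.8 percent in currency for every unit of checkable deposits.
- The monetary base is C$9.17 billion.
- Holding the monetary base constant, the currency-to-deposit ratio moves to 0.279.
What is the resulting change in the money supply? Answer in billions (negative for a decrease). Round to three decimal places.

Initially m₁ = (1 + 0.478) / (0.054 + 0.0144 + 0.478) ≈ 2.70498, so M₁ = 2.70498 × 9.17 ≈ 24.8047 billion.
After the change m₂ = (1 + 0.279) / (0.054 + 0.0144 + 0.279) ≈ 3.68164, so M₂ = 3.68164 × 9.17 ≈ 33.7606 billion.
ΔM = M₂ − M₁ = 33.7606 − 24.8047 = 8.9559 billion.

C$8.956 billion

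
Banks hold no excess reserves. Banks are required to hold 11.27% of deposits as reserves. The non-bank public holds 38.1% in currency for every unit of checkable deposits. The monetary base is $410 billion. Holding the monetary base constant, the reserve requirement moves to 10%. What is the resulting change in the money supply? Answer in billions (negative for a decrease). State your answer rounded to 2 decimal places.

Initially m₁ = (1 + 0.381) / (0.1127 + 0.381) ≈ 2.797245, so M₁ = 2.797245 × 410 ≈ 1146.8705 billion.
After the change m₂ = (1 + 0.381) / (0.1 + 0.381) ≈ 2.871102, so M₂ = 2.871102 × 410 ≈ 1177.1518 billion.
ΔM = M₂ − M₁ = 1177.1518 − 1146.8705 = 30.2813 billion.

$30.28 billion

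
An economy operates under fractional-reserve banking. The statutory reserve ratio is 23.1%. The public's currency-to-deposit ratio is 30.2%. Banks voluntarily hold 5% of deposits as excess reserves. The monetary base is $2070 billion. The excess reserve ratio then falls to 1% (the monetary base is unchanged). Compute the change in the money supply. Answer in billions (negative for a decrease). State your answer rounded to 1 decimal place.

Initially m₁ = (1 + 0.302) / (0.231 + 0.05 + 0.302) ≈ 2.233276, so M₁ = 2.233276 × 2070 ≈ 4622.8813 billion.
After the change m₂ = (1 + 0.302) / (0.231 + 0.01 + 0.302) ≈ 2.397790, so M₂ = 2.397790 × 2070 = 4963.4253 billion.
ΔM = M₂ − M₁ = 4963.4253 − 4622.8813 = 340.544 billion.

$340.5 billion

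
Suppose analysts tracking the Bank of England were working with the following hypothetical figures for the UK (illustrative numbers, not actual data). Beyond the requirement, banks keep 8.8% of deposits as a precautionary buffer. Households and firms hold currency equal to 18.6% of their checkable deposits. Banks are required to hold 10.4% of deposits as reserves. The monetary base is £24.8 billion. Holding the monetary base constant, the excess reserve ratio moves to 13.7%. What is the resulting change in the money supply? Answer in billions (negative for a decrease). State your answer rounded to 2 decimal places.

-8.93 billion

Initially m₁ = (1 + 0.186) / (0.104 + 0.088 + 0.186) ≈ 3.13757, so M₁ = 3.13757 × 24.8 ≈ 77.8117 billion.
After the change m₂ = (1 + 0.186) / (0.104 + 0.137 + 0.186) ≈ 2.77752, so M₂ = 2.77752 × 24.8 ≈ 68.8825 billion.
ΔM = M₂ − M₁ = 68.8825 − 77.8117 = -8.9292 billion.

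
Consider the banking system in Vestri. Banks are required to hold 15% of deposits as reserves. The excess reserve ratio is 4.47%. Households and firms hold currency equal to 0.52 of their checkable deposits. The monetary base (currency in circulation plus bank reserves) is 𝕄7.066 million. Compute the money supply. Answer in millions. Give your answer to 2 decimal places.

The money multiplier is m = (1 + c) / (rr + e + c) = (1 + 0.52) / (0.15 + 0.0447 + 0.52) ≈ 2.1268.
So M = m × MB = 2.1268 × 7.066 ≈ 15.028 million.

𝕄15.03 million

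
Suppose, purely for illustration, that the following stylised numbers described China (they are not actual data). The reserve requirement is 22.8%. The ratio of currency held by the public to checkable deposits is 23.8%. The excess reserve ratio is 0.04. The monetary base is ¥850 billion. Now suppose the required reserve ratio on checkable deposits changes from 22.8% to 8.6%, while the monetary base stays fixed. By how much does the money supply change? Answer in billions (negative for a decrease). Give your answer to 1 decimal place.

Initially m₁ = (1 + 0.238) / (0.228 + 0.04 + 0.238) ≈ 2.44664, so M₁ = 2.44664 × 850 = 2079.644 billion.
After the change m₂ = (1 + 0.238) / (0.086 + 0.04 + 0.238) ≈ 3.40110, so M₂ = 3.40110 × 850 = 2890.935 billion.
ΔM = M₂ − M₁ = 2890.935 − 2079.644 = 811.291 billion.

¥811.3 billion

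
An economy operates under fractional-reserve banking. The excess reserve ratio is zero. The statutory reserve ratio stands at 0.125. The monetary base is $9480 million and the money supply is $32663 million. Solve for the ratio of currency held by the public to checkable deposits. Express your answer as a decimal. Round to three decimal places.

Using m = M/MB = 32663/9480 ≈ 3.445464. From m = (1 + c)/(c + rr + e), rearranging gives 1 + c = m·(c + rr + e), so c·(1 − m) = m·(rr + e) − 1.
Hence c = [m·(rr + e) − 1]/(1 − m) = [3.445464 × (0.125 + 0) − 1] / (1 − 3.445464) ≈ 0.232805.

0.233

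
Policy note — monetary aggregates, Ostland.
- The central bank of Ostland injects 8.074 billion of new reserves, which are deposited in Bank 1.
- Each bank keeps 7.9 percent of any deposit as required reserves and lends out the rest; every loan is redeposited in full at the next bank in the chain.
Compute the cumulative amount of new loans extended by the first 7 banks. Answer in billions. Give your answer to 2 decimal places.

Bank i lends (1 − rr)^i of the original deposit: Bank 1 lends 8.074·0.9210 ≈ 7.4362, Bank 2 lends 8.074·0.9210² ≈ 6.8487, and so on.
Summing a geometric series: total = 8.074·[0.9210·(1 − 0.9210^7) / (1 − 0.9210)] ≈ 41.2184 billion.

41.22 billion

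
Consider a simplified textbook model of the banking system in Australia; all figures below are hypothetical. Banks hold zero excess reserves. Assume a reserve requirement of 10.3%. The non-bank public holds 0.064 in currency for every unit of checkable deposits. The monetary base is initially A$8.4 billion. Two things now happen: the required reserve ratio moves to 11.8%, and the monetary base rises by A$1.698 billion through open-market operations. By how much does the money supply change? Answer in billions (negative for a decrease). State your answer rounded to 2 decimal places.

A$5.52 billion

Before: m₁ = (1 + 0.064) / (0.103 + 0.064) ≈ 6.37126, MB₁ = 8.4, so M₁ = 6.37126 × 8.4 ≈ 53.5186 billion.
After: m₂ = (1 + 0.064) / (0.118 + 0.064) ≈ 5.84615, MB₂ = 8.4 + 1.698 = 10.098, so M₂ = 5.84615 × 10.098 ≈ 59.0344 billion.
ΔM = M₂ − M₁ = 59.0344 − 53.5186 = 5.5158 billion.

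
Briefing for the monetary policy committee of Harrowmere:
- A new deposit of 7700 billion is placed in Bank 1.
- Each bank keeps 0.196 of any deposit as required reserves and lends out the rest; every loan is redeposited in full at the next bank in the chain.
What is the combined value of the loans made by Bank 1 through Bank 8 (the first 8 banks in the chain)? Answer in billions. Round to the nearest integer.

Bank i lends (1 − rr)^i of the original deposit: Bank 1 lends 7700·0.8040 = 6190.8000, Bank 2 lends 7700·0.8040² = 4977.4032, and so on.
Summing a geometric series: total = 7700·[0.8040·(1 − 0.8040^8) / (1 − 0.8040)] ≈ 26070.7959 billion.

26071 billion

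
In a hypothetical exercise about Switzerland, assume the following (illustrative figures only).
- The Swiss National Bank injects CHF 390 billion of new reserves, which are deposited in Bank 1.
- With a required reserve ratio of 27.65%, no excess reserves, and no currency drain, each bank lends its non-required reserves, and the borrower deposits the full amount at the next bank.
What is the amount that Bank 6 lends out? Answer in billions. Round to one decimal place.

CHF 55.9 billion

Each bank lends a fraction (1 − rr) = 0.7235 of the deposit it receives, so Bank 6 receives 390·0.7235^5 and lends 390·0.7235^6 ≈ 55.9366 billion.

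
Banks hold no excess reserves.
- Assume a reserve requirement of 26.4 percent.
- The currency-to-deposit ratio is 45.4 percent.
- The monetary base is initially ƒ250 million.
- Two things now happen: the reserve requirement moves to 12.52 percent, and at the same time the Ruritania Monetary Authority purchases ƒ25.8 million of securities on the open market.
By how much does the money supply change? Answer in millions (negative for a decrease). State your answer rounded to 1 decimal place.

ƒ186.1 million

Before: m₁ = (1 + 0.454) / (0.264 + 0.454) ≈ 2.02507, MB₁ = 250, so M₁ = 2.02507 × 250 = 506.2675 million.
After: m₂ = (1 + 0.454) / (0.1252 + 0.454) ≈ 2.51036, MB₂ = 250 + 25.8 = 275.8, so M₂ = 2.51036 × 275.8 ≈ 692.3573 million.
ΔM = M₂ − M₁ = 692.3573 − 506.2675 = 186.0898 million.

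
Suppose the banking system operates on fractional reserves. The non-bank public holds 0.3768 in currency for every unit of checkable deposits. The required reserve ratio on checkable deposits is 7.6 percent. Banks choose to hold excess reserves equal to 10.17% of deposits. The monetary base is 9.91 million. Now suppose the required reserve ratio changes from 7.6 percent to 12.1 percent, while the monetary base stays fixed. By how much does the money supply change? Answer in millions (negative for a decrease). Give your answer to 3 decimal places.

Initially m₁ = (1 + 0.3768) / (0.076 + 0.1017 + 0.3768) ≈ 2.48296, so M₁ = 2.48296 × 9.91 ≈ 24.6061 million.
After the change m₂ = (1 + 0.3768) / (0.121 + 0.1017 + 0.3768) ≈ 2.29658, so M₂ = 2.29658 × 9.91 ≈ 22.7591 million.
ΔM = M₂ − M₁ = 22.7591 − 24.6061 = -1.847 million.

-1.847 million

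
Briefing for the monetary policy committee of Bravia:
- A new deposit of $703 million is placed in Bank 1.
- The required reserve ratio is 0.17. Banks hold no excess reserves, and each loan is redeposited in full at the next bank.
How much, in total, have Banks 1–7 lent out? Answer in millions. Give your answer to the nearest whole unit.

$2501 million

Bank i lends (1 − rr)^i of the original deposit: Bank 1 lends 703·0.8300 = 583.4900, Bank 2 lends 703·0.8300² = 484.2967, and so on.
Summing a geometric series: total = 703·[0.8300·(1 − 0.8300^7) / (1 − 0.8300)] ≈ 2500.9050 million.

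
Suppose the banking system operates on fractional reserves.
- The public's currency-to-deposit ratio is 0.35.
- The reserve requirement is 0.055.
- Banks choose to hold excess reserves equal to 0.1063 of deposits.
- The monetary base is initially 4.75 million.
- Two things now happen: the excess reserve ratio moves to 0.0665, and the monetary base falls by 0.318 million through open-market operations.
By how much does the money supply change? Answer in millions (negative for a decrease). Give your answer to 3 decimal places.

0.148 million

Before: m₁ = (1 + 0.35) / (0.055 + 0.1063 + 0.35) ≈ 2.64033, MB₁ = 4.75, so M₁ = 2.64033 × 4.75 ≈ 12.5416 million.
After: m₂ = (1 + 0.35) / (0.055 + 0.0665 + 0.35) ≈ 2.86320, MB₂ = 4.75 − 0.318 = 4.432, so M₂ = 2.86320 × 4.432 ≈ 12.6897 million.
ΔM = M₂ − M₁ = 12.6897 − 12.5416 = 0.1481 million.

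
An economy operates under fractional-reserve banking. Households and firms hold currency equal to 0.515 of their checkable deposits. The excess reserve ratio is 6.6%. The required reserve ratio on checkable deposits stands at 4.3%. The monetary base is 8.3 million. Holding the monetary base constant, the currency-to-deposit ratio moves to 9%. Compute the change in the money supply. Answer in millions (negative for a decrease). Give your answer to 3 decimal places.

Initially m₁ = (1 + 0.515) / (0.043 + 0.066 + 0.515) ≈ 2.42788, so M₁ = 2.42788 × 8.3 ≈ 20.1514 million.
After the change m₂ = (1 + 0.09) / (0.043 + 0.066 + 0.09) ≈ 5.47739, so M₂ = 5.47739 × 8.3 ≈ 45.4623 million.
ΔM = M₂ − M₁ = 45.4623 − 20.1514 = 25.3109 million.

25.311 million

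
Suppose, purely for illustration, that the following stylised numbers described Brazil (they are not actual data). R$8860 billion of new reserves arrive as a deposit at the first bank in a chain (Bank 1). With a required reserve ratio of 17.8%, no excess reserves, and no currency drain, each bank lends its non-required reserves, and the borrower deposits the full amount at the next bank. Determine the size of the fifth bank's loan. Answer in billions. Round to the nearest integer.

Each bank lends a fraction (1 − rr) = 0.8220 of the deposit it receives, so Bank 5 receives 8860·0.8220^4 and lends 8860·0.8220^5 ≈ 3325.0089 billion.

R$3325 billion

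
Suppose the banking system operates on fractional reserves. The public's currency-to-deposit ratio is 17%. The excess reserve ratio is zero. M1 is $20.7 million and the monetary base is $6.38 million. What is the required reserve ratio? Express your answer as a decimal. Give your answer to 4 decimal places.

0.1906

Using m = M/MB = 20.7/6.38 ≈ 3.244514. Since m = (1 + c)/(c + rr + e), the denominator satisfies c + rr + e = (1 + c)/m = (1 + 0.17) / 3.244514 ≈ 0.360609.
With c = 0.17 and e = 0, the required reserve ratio is 0.360609 − 0.17 − 0 = 0.190609.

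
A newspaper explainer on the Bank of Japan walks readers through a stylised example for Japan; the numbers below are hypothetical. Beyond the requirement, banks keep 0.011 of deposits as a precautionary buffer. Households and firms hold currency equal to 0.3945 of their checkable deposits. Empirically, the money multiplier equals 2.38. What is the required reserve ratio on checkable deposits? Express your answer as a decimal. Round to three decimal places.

Using m = 2.38. Since m = (1 + c)/(c + rr + e), the denominator satisfies c + rr + e = (1 + c)/m = (1 + 0.3945) / 2.38 ≈ 0.585924.
With c = 0.3945 and e = 0.011, the required reserve ratio on checkable deposits is 0.585924 − 0.3945 − 0.011 = 0.180424.

0.180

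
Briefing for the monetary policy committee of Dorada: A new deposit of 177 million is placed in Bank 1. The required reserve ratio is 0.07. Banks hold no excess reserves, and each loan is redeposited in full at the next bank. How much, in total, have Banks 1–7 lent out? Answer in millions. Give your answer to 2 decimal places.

Bank i lends (1 − rr)^i of the original deposit: Bank 1 lends 177·0.9300 = 164.6100, Bank 2 lends 177·0.9300² = 153.0873, and so on.
Summing a geometric series: total = 177·[0.9300·(1 − 0.9300^7) / (1 − 0.9300)] ≈ 936.6289 million.

936.63 million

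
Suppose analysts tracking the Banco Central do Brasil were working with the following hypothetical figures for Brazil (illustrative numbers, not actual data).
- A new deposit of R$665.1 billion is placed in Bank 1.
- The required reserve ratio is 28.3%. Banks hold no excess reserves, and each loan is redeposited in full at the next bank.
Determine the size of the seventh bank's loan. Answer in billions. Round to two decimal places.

R$64.79 billion

Each bank lends a fraction (1 − rr) = 0.7170 of the deposit it receives, so Bank 7 receives 665.1·0.7170^6 and lends 665.1·0.7170^7 ≈ 64.7919 billion.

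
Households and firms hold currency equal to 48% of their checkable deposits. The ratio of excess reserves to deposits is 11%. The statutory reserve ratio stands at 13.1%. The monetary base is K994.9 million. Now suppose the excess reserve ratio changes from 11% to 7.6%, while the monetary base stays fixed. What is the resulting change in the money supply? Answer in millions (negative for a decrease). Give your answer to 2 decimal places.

K101.07 million

Initially m₁ = (1 + 0.48) / (0.131 + 0.11 + 0.48) ≈ 2.052705, so M₁ = 2.052705 × 994.9 ≈ 2042.2362 million.
After the change m₂ = (1 + 0.48) / (0.131 + 0.076 + 0.48) ≈ 2.154294, so M₂ = 2.154294 × 994.9 ≈ 2143.3071 million.
ΔM = M₂ − M₁ = 2143.3071 − 2042.2362 = 101.0709 million.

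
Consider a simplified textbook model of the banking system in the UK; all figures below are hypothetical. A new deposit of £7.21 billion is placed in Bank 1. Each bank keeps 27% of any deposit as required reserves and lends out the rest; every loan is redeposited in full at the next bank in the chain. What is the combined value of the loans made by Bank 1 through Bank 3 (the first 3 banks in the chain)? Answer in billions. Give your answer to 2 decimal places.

£11.91 billion

Bank i lends (1 − rr)^i of the original deposit: Bank 1 lends 7.21·0.7300 = 5.2633, Bank 2 lends 7.21·0.7300² ≈ 3.8422, and so on.
Summing a geometric series: total = 7.21·[0.7300·(1 − 0.7300^3) / (1 − 0.7300)] ≈ 11.9103 billion.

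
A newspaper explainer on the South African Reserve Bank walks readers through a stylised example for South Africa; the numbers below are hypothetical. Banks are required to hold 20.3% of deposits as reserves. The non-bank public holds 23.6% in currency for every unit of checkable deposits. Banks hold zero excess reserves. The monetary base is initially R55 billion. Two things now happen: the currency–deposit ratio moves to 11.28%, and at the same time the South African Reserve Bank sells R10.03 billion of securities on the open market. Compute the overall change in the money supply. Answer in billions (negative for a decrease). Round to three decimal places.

Before: m₁ = (1 + 0.236) / (0.203 + 0.236) ≈ 2.815490, MB₁ = 55, so M₁ = 2.815490 × 55 ≈ 154.852 billion.
After: m₂ = (1 + 0.1128) / (0.203 + 0.1128) ≈ 3.523749, MB₂ = 55 − 10.03 = 44.97, so M₂ = 3.523749 × 44.97 ≈ 158.463 billion.
ΔM = M₂ − M₁ = 158.463 − 154.852 = 3.611 billion.

R3.611 billion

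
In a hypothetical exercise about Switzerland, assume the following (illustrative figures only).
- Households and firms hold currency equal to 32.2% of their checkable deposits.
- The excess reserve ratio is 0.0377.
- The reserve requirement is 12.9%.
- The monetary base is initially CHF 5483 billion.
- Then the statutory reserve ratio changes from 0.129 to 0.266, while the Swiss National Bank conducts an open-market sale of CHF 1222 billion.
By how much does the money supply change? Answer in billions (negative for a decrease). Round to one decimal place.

-5829.5 billion

Before: m₁ = (1 + 0.322) / (0.129 + 0.0377 + 0.322) ≈ 2.705136, MB₁ = 5483, so M₁ = 2.705136 × 5483 ≈ 14832.2607 billion.
After: m₂ = (1 + 0.322) / (0.266 + 0.0377 + 0.322) ≈ 2.112834, MB₂ = 5483 − 1222 = 4261, so M₂ = 2.112834 × 4261 ≈ 9002.7857 billion.
ΔM = M₂ − M₁ = 9002.7857 − 14832.2607 = -5829.475 billion.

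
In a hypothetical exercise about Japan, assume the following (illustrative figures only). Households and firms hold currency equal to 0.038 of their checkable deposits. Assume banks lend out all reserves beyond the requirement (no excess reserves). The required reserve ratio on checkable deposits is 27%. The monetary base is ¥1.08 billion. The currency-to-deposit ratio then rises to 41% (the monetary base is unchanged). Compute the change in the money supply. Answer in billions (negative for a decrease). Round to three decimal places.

Initially m₁ = (1 + 0.038) / (0.27 + 0.038) ≈ 3.37013, so M₁ = 3.37013 × 1.08 ≈ 3.6397 billion.
After the change m₂ = (1 + 0.41) / (0.27 + 0.41) ≈ 2.07353, so M₂ = 2.07353 × 1.08 ≈ 2.2394 billion.
ΔM = M₂ − M₁ = 2.2394 − 3.6397 = -1.4003 billion.

-1.400 billion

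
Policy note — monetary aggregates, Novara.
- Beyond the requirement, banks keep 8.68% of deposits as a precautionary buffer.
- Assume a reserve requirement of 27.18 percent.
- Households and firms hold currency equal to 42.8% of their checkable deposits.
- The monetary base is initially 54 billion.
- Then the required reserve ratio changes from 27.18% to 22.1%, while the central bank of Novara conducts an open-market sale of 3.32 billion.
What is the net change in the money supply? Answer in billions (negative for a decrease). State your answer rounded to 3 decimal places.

0.325 billion

Before: m₁ = (1 + 0.428) / (0.2718 + 0.0868 + 0.428) ≈ 1.815408, MB₁ = 54, so M₁ = 1.815408 × 54 ≈ 98.032 billion.
After: m₂ = (1 + 0.428) / (0.221 + 0.0868 + 0.428) ≈ 1.940745, MB₂ = 54 − 3.32 = 50.68, so M₂ = 1.940745 × 50.68 ≈ 98.357 billion.
ΔM = M₂ − M₁ = 98.357 − 98.032 = 0.325 billion.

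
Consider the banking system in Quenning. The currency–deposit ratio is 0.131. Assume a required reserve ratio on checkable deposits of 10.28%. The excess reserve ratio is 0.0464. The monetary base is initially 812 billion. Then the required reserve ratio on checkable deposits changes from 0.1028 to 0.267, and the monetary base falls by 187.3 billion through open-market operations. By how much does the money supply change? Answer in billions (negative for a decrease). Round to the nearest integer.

Before: m₁ = (1 + 0.131) / (0.1028 + 0.0464 + 0.131) ≈ 4.0364, MB₁ = 812, so M₁ = 4.0364 × 812 = 3277.5568 billion.
After: m₂ = (1 + 0.131) / (0.267 + 0.0464 + 0.131) ≈ 2.5450, MB₂ = 812 − 187.3 = 624.7, so M₂ = 2.5450 × 624.7 = 1589.8615 billion.
ΔM = M₂ − M₁ = 1589.8615 − 3277.5568 = -1687.6953 billion.

-1688 billion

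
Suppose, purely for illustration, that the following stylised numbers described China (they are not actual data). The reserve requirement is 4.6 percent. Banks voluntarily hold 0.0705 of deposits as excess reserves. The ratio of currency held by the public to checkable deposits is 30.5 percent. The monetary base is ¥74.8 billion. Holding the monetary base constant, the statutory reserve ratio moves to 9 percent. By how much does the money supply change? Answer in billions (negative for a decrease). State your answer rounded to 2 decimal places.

-21.89 billion

Initially m₁ = (1 + 0.305) / (0.046 + 0.0705 + 0.305) ≈ 3.09609, so M₁ = 3.09609 × 74.8 ≈ 231.5875 billion.
After the change m₂ = (1 + 0.305) / (0.09 + 0.0705 + 0.305) ≈ 2.80344, so M₂ = 2.80344 × 74.8 ≈ 209.6973 billion.
ΔM = M₂ − M₁ = 209.6973 − 231.5875 = -21.8902 billion.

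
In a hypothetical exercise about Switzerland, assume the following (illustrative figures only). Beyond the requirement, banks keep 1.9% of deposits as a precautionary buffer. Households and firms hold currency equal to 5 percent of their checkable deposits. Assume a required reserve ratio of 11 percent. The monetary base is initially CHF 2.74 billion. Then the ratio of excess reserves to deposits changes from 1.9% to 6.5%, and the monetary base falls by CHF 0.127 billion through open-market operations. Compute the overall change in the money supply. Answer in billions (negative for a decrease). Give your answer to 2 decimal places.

Before: m₁ = (1 + 0.05) / (0.11 + 0.019 + 0.05) ≈ 5.8659, MB₁ = 2.74, so M₁ = 5.8659 × 2.74 ≈ 16.0726 billion.
After: m₂ = (1 + 0.05) / (0.11 + 0.065 + 0.05) ≈ 4.6667, MB₂ = 2.74 − 0.127 = 2.613, so M₂ = 4.6667 × 2.613 ≈ 12.1941 billion.
ΔM = M₂ − M₁ = 12.1941 − 16.0726 = -3.8785 billion.

-3.88 billion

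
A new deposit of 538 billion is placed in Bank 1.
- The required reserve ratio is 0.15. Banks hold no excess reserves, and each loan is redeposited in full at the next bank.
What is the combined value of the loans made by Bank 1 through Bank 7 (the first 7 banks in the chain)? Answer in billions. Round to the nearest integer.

2071 billion

Bank i lends (1 − rr)^i of the original deposit: Bank 1 lends 538·0.8500 = 457.3000, Bank 2 lends 538·0.8500² = 388.7050, and so on.
Summing a geometric series: total = 538·[0.8500·(1 − 0.8500^7) / (1 − 0.8500)] ≈ 2071.3340 billion.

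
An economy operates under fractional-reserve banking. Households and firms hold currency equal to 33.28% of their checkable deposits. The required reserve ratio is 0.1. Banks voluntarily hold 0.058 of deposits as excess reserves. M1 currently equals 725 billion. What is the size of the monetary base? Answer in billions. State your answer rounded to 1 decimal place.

267.0 billion

The money multiplier is m = (1 + c) / (rr + e + c) = (1 + 0.3328) / (0.1 + 0.058 + 0.3328) ≈ 2.71557.
MB = M / m = 725 / 2.71557 ≈ 266.9789 billion.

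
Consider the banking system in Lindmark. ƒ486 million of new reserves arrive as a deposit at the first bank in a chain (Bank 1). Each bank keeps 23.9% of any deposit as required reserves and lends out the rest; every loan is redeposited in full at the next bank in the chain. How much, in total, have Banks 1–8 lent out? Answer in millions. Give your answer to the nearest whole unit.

ƒ1373 million

Bank i lends (1 − rr)^i of the original deposit: Bank 1 lends 486·0.7610 = 369.8460, Bank 2 lends 486·0.7610² ≈ 281.4528, and so on.
Summing a geometric series: total = 486·[0.7610·(1 − 0.7610^8) / (1 − 0.7610)] ≈ 1373.4123 million.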